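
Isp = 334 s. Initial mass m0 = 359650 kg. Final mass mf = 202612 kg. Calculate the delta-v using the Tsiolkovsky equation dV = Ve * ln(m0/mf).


Ve = 334 * 9.81 = 3276.54 m/s
dV = 3276.54 * ln(359650/202612) = 1880 m/s

1880 m/s


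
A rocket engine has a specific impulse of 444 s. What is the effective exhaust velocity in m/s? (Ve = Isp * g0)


Ve = Isp * g0 = 444 * 9.81 = 4355.6 m/s

4355.6 m/s


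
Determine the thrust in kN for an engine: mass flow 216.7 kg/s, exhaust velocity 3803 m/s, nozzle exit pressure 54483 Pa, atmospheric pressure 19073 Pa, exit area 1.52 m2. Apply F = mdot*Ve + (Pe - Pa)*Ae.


F = 216.7 * 3803 + (54483 - 19073) * 1.52 = 877933.0 N = 877.9 kN

877.9 kN


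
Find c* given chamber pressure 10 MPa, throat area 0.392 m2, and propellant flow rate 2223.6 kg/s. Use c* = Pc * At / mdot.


c* = 10e6 * 0.392 / 2223.6 = 1763 m/s

1763 m/s


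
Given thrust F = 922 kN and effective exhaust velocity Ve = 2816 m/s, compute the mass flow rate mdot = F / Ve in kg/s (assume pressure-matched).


mdot = F / Ve = 922000 / 2816 = 327.4 kg/s

327.4 kg/s


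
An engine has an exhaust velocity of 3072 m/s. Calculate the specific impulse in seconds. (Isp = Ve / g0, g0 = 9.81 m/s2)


Isp = Ve / g0 = 3072 / 9.81 = 313.1 s

313.1 s


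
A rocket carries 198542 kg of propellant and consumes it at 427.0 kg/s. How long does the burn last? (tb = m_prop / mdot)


tb = 198542 / 427.0 = 465.0 s

465.0 s


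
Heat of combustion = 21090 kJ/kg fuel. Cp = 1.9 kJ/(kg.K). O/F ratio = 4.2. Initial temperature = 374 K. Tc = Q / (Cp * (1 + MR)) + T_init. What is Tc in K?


Tc = 21090 / (1.9 * (1 + 4.2)) + 374 = 2509 K

2509 K


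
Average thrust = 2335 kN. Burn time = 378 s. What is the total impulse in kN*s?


It = 2335 * 378 = 882630 kN*s

882630 kN*s


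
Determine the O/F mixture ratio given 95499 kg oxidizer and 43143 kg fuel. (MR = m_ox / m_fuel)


MR = 95499 / 43143 = 2.21

2.21


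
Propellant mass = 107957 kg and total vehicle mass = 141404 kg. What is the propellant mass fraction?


PMF = 107957 / 141404 = 0.763

0.763


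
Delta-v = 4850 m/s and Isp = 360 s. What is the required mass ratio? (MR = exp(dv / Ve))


Ve = 360 * 9.81 = 3531.6 m/s
MR = exp(4850 / 3531.6) = 3.948

3.948


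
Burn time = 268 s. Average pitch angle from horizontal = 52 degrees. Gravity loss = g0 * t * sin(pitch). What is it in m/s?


GL = 9.81 * 268 * sin(52 deg) = 2072 m/s

2072 m/s


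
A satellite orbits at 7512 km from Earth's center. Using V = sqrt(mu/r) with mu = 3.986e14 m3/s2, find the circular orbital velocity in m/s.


V = sqrt(3.986e14 / 7512000) = 7284 m/s

7284 m/s


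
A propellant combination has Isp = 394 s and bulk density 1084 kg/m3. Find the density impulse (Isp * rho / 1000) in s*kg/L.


rho*Isp = 394 * 1084 / 1000 = 427 s*kg/L

427 s*kg/L


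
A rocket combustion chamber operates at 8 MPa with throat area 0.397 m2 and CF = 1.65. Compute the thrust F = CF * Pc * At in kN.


F = 1.65 * 8e6 * 0.397 = 5.2404e+06 N = 5240.4 kN

5240.4 kN


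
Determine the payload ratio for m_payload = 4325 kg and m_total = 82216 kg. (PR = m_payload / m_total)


PR = 4325 / 82216 = 0.0526

0.0526


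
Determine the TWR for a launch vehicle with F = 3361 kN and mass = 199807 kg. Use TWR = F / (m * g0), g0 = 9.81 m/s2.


TWR = 3361000 / (199807 * 9.81) = 1.71

1.71


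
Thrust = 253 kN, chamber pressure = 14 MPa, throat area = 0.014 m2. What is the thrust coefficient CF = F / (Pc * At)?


CF = 253000 / (14e6 * 0.014) = 1.29

1.29


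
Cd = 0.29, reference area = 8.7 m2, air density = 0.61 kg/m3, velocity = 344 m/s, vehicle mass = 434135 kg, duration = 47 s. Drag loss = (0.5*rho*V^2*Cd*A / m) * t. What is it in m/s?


D = 0.5 * 0.61 * 344^2 * 0.29 * 8.7 = 91061.33 N
a = 91061.33 / 434135 = 0.2098 m/s2
dV = 0.2098 * 47 = 9.9 m/s

9.9 m/s


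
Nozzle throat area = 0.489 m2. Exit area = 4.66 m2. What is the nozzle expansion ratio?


AR = 4.66 / 0.489 = 9.5

9.5


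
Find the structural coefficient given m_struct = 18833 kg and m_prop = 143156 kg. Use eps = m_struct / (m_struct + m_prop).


eps = 18833 / (18833 + 143156) = 0.1163

0.1163


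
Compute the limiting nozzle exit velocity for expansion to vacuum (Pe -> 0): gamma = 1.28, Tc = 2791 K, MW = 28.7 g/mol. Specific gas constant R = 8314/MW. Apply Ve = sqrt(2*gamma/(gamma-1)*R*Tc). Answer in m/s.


R = 8314 / 28.7 = 289.69 J/(kg.K)
Ve = sqrt(2 * 1.28 / (1.28 - 1) * 289.69 * 2791) = 2719 m/s

2719 m/s


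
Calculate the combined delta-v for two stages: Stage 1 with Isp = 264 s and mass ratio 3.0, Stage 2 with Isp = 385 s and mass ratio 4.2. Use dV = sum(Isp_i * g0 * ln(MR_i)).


dV1 = 264 * 9.81 * ln(3.0) = 2845.2 m/s
dV2 = 385 * 9.81 * ln(4.2) = 5420.1 m/s
Total dV = 2845.2 + 5420.1 = 8265.3 m/s ~ 8265 m/s

8265 m/s


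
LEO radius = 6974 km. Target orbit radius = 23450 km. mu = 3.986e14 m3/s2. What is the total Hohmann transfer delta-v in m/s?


V1 = sqrt(mu/r1) = 7560.1 m/s
dV1 = V1*(sqrt(2*r2/(r1+r2)) - 1) = 1826.45 m/s
V2 = sqrt(mu/r2) = 4122.85 m/s
dV2 = V2*(1 - sqrt(2*r1/(r1+r2))) = 1331.3 m/s
Total dV = 3158 m/s

3158 m/s


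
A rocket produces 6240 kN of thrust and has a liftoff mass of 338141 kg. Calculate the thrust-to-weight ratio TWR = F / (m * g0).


TWR = 6240000 / (338141 * 9.81) = 1.88

1.88


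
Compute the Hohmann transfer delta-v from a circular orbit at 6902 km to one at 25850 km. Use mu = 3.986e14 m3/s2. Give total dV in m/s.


V1 = sqrt(mu/r1) = 7599.43 m/s
dV1 = V1*(sqrt(2*r2/(r1+r2)) - 1) = 1948.46 m/s
V2 = sqrt(mu/r2) = 3926.8 m/s
dV2 = V2*(1 - sqrt(2*r1/(r1+r2))) = 1377.49 m/s
Total dV = 3326 m/s

3326 m/s


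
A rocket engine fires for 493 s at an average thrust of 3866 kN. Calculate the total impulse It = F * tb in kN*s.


It = 3866 * 493 = 1905938 kN*s

1905938 kN*s


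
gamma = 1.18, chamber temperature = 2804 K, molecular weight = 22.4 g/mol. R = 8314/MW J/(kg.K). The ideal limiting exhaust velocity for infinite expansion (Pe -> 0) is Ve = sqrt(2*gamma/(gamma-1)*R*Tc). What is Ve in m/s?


R = 8314 / 22.4 = 371.16 J/(kg.K)
Ve = sqrt(2 * 1.18 / (1.18 - 1) * 371.16 * 2804) = 3694 m/s

3694 m/s


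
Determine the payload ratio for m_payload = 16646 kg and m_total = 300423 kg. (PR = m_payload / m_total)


PR = 16646 / 300423 = 0.0554

0.0554


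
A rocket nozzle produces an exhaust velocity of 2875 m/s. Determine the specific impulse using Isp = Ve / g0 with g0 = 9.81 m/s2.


Isp = Ve / g0 = 2875 / 9.81 = 293.1 s

293.1 s


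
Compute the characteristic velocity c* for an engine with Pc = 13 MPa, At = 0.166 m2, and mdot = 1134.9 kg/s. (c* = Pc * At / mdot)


c* = 13e6 * 0.166 / 1134.9 = 1901 m/s

1901 m/s


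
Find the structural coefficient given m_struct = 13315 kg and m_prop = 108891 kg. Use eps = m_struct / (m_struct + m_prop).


eps = 13315 / (13315 + 108891) = 0.109

0.109


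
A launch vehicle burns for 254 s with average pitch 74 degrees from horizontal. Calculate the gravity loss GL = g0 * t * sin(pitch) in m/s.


GL = 9.81 * 254 * sin(74 deg) = 2395 m/s

2395 m/s


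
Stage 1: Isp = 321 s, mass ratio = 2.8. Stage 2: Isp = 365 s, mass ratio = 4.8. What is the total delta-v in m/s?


dV1 = 321 * 9.81 * ln(2.8) = 3242.3 m/s
dV2 = 365 * 9.81 * ln(4.8) = 5616.7 m/s
Total dV = 3242.3 + 5616.7 = 8859.0 m/s ~ 8859 m/s

8859 m/s


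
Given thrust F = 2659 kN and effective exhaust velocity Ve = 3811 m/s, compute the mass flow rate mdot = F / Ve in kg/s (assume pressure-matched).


mdot = F / Ve = 2659000 / 3811 = 697.7 kg/s

697.7 kg/s


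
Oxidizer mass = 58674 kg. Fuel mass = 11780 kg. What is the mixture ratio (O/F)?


MR = 58674 / 11780 = 4.98

4.98


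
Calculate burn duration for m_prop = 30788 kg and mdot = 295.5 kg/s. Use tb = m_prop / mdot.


tb = 30788 / 295.5 = 104.2 s

104.2 s


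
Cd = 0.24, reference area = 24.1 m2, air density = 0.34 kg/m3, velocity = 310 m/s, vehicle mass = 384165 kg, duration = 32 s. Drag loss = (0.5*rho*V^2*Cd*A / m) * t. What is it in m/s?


D = 0.5 * 0.34 * 310^2 * 0.24 * 24.1 = 94493.21 N
a = 94493.21 / 384165 = 0.246 m/s2
dV = 0.246 * 32 = 7.9 m/s

7.9 m/s


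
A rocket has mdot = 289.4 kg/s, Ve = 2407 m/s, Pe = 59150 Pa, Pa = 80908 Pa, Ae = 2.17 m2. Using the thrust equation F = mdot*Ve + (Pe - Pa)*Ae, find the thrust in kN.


F = 289.4 * 2407 + (59150 - 80908) * 2.17 = 649371.0 N = 649.4 kN

649.4 kN


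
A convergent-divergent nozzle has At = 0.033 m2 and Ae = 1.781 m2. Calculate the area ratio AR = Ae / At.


AR = 1.781 / 0.033 = 54.0

54.0


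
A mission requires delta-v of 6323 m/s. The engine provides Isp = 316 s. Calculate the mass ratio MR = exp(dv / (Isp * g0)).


Ve = 316 * 9.81 = 3099.96 m/s
MR = exp(6323 / 3099.96) = 7.688

7.688


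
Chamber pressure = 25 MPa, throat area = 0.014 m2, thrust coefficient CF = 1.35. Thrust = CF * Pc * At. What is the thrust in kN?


F = 1.35 * 25e6 * 0.014 = 472500.0 N = 472.5 kN

472.5 kN


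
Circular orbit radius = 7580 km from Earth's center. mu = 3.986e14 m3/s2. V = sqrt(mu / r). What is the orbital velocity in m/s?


V = sqrt(3.986e14 / 7580000) = 7252 m/s

7252 m/s


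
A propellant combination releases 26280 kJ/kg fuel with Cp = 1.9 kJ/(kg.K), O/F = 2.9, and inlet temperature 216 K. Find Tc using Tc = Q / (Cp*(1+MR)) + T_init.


Tc = 26280 / (1.9 * (1 + 2.9)) + 216 = 3763 K

3763 K


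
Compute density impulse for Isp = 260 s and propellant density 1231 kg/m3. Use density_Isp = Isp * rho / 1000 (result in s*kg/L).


rho*Isp = 260 * 1231 / 1000 = 320 s*kg/L

320 s*kg/L


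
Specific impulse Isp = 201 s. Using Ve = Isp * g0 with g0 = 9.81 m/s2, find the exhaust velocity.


Ve = Isp * g0 = 201 * 9.81 = 1971.8 m/s

1971.8 m/s


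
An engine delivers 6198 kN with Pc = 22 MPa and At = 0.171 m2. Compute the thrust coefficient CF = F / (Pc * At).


CF = 6198000 / (22e6 * 0.171) = 1.65

1.65


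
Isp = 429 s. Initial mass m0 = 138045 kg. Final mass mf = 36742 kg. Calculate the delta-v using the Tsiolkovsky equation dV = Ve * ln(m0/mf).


Ve = 429 * 9.81 = 4208.49 m/s
dV = 4208.49 * ln(138045/36742) = 5571 m/s

5571 m/s


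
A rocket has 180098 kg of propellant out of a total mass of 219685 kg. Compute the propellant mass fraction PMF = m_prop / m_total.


PMF = 180098 / 219685 = 0.82

0.82


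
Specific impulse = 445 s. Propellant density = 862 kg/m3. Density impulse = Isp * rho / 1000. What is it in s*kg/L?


rho*Isp = 445 * 862 / 1000 = 384 s*kg/L

384 s*kg/L


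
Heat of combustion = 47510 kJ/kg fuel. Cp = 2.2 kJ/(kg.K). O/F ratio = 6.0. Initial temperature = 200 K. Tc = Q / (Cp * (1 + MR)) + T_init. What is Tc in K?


Tc = 47510 / (2.2 * (1 + 6.0)) + 200 = 3285 K

3285 K


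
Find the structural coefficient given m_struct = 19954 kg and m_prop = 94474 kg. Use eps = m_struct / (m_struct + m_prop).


eps = 19954 / (19954 + 94474) = 0.1744

0.1744


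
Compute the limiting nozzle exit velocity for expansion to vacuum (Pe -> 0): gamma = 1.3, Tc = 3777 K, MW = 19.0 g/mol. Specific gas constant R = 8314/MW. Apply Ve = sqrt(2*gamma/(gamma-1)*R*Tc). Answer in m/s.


R = 8314 / 19.0 = 437.58 J/(kg.K)
Ve = sqrt(2 * 1.3 / (1.3 - 1) * 437.58 * 3777) = 3785 m/s

3785 m/s


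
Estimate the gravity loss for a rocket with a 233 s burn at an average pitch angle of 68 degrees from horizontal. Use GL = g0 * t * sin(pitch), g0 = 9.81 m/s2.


GL = 9.81 * 233 * sin(68 deg) = 2119 m/s

2119 m/s


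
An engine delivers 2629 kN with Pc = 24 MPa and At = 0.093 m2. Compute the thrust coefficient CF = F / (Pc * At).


CF = 2629000 / (24e6 * 0.093) = 1.18

1.18


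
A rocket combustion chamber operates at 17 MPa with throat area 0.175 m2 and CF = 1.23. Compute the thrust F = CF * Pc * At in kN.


F = 1.23 * 17e6 * 0.175 = 3.6592e+06 N = 3659.2 kN

3659.2 kN


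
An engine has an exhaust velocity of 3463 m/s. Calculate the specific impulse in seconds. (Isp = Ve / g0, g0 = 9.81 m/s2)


Isp = Ve / g0 = 3463 / 9.81 = 353.0 s

353.0 s


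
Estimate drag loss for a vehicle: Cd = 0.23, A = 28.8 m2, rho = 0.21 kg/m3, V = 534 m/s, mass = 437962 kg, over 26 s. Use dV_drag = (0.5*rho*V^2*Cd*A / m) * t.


D = 0.5 * 0.21 * 534^2 * 0.23 * 28.8 = 198331.7 N
a = 198331.7 / 437962 = 0.4529 m/s2
dV = 0.4529 * 26 = 11.8 m/s

11.8 m/s


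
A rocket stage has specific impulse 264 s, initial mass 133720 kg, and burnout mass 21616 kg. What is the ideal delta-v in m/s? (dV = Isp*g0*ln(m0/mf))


Ve = 264 * 9.81 = 2589.84 m/s
dV = 2589.84 * ln(133720/21616) = 4720 m/s

4720 m/s


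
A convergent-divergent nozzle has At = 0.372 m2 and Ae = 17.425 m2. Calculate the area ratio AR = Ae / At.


AR = 17.425 / 0.372 = 46.8

46.8


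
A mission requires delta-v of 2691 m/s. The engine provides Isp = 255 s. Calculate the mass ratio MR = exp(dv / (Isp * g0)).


Ve = 255 * 9.81 = 2501.55 m/s
MR = exp(2691 / 2501.55) = 2.932

2.932


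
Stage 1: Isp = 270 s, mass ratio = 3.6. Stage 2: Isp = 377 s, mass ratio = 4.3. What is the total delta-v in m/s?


dV1 = 270 * 9.81 * ln(3.6) = 3392.8 m/s
dV2 = 377 * 9.81 * ln(4.3) = 5394.5 m/s
Total dV = 3392.8 + 5394.5 = 8787.3 m/s ~ 8787 m/s

8787 m/s


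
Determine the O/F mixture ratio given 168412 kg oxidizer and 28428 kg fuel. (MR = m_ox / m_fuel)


MR = 168412 / 28428 = 5.92

5.92


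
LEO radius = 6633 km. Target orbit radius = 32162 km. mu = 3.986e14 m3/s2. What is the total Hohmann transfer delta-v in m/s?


V1 = sqrt(mu/r1) = 7752.0 m/s
dV1 = V1*(sqrt(2*r2/(r1+r2)) - 1) = 2229.88 m/s
V2 = sqrt(mu/r2) = 3520.44 m/s
dV2 = V2*(1 - sqrt(2*r1/(r1+r2))) = 1461.81 m/s
Total dV = 3692 m/s

3692 m/s


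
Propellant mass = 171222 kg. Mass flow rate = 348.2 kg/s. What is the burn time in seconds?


tb = 171222 / 348.2 = 491.7 s

491.7 s


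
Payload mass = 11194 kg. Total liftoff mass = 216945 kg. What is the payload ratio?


PR = 11194 / 216945 = 0.0516

0.0516


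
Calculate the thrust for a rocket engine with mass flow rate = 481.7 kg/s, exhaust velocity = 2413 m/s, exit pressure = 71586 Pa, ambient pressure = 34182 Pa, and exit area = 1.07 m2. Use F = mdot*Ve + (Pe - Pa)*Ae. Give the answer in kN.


F = 481.7 * 2413 + (71586 - 34182) * 1.07 = 1.2024e+06 N = 1202.4 kN

1202.4 kN


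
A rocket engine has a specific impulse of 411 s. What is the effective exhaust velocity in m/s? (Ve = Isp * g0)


Ve = Isp * g0 = 411 * 9.81 = 4031.9 m/s

4031.9 m/s


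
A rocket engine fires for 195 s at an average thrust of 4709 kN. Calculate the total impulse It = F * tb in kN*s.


It = 4709 * 195 = 918255 kN*s

918255 kN*s


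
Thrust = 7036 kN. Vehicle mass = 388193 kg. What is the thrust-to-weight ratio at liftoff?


TWR = 7036000 / (388193 * 9.81) = 1.85

1.85


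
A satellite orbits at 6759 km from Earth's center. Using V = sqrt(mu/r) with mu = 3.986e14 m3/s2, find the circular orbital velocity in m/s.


V = sqrt(3.986e14 / 6759000) = 7679 m/s

7679 m/s


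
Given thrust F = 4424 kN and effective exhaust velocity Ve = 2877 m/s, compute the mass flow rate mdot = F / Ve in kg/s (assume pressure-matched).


mdot = F / Ve = 4424000 / 2877 = 1537.7 kg/s

1537.7 kg/s


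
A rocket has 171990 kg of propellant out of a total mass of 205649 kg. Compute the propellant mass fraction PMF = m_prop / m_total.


PMF = 171990 / 205649 = 0.836

0.836


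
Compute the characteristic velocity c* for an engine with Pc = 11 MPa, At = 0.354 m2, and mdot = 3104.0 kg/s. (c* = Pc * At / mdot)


c* = 11e6 * 0.354 / 3104.0 = 1255 m/s

1255 m/s


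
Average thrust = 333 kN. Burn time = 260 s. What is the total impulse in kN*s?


It = 333 * 260 = 86580 kN*s

86580 kN*s


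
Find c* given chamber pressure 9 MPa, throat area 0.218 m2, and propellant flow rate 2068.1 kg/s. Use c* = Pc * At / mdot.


c* = 9e6 * 0.218 / 2068.1 = 949 m/s

949 m/s


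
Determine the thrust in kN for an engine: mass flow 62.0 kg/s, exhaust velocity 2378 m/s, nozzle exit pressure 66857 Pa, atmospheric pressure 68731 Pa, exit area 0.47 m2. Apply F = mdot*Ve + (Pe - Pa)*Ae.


F = 62.0 * 2378 + (66857 - 68731) * 0.47 = 146555.0 N = 146.6 kN

146.6 kN


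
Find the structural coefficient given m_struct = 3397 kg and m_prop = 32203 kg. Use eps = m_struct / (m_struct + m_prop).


eps = 3397 / (3397 + 32203) = 0.0954

0.0954


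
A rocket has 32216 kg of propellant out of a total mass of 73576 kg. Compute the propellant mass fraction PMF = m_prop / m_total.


PMF = 32216 / 73576 = 0.438

0.438


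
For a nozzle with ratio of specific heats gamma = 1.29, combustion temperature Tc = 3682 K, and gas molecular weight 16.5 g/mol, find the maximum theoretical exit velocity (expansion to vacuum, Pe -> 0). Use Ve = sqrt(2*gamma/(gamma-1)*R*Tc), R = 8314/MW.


R = 8314 / 16.5 = 503.88 J/(kg.K)
Ve = sqrt(2 * 1.29 / (1.29 - 1) * 503.88 * 3682) = 4063 m/s

4063 m/s


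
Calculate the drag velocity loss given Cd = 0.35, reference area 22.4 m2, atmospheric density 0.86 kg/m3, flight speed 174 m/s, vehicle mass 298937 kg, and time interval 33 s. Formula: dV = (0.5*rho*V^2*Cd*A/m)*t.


D = 0.5 * 0.86 * 174^2 * 0.35 * 22.4 = 102066.45 N
a = 102066.45 / 298937 = 0.3414 m/s2
dV = 0.3414 * 33 = 11.3 m/s

11.3 m/s


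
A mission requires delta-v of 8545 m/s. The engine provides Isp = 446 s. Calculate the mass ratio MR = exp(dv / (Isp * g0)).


Ve = 446 * 9.81 = 4375.26 m/s
MR = exp(8545 / 4375.26) = 7.05

7.05


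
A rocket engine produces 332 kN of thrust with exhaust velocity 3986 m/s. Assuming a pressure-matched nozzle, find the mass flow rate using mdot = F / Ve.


mdot = F / Ve = 332000 / 3986 = 83.3 kg/s

83.3 kg/s


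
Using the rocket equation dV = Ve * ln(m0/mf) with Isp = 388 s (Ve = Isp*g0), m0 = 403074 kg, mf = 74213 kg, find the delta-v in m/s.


Ve = 388 * 9.81 = 3806.28 m/s
dV = 3806.28 * ln(403074/74213) = 6441 m/s

6441 m/s


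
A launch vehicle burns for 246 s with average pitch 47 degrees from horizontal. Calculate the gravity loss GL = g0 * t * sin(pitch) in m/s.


GL = 9.81 * 246 * sin(47 deg) = 1765 m/s

1765 m/s


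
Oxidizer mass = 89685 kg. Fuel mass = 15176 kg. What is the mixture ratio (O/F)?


MR = 89685 / 15176 = 5.91

5.91


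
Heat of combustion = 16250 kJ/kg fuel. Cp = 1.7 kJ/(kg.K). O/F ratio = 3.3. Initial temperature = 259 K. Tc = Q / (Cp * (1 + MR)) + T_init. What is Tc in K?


Tc = 16250 / (1.7 * (1 + 3.3)) + 259 = 2482 K

2482 K


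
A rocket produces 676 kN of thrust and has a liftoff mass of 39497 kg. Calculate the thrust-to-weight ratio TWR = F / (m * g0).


TWR = 676000 / (39497 * 9.81) = 1.74

1.74


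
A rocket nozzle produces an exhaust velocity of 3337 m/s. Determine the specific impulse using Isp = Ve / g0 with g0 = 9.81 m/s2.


Isp = Ve / g0 = 3337 / 9.81 = 340.2 s

340.2 s


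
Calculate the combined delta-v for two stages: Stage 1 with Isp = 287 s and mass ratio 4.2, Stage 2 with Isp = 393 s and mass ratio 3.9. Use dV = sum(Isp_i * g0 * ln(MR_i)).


dV1 = 287 * 9.81 * ln(4.2) = 4040.4 m/s
dV2 = 393 * 9.81 * ln(3.9) = 5247.0 m/s
Total dV = 4040.4 + 5247.0 = 9287.4 m/s ~ 9287 m/s

9287 m/s


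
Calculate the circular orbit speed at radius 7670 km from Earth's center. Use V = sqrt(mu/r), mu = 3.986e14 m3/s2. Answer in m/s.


V = sqrt(3.986e14 / 7670000) = 7209 m/s

7209 m/s


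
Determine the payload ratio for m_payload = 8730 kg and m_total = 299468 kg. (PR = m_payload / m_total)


PR = 8730 / 299468 = 0.0292

0.0292


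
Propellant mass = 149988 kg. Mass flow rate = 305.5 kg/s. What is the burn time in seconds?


tb = 149988 / 305.5 = 491.0 s

491.0 s


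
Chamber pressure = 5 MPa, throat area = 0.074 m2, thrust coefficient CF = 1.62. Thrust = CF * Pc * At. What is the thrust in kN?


F = 1.62 * 5e6 * 0.074 = 599400.0 N = 599.4 kN

599.4 kN


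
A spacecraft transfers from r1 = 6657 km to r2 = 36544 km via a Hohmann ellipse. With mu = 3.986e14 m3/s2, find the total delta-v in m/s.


V1 = sqrt(mu/r1) = 7738.01 m/s
dV1 = V1*(sqrt(2*r2/(r1+r2)) - 1) = 2326.8 m/s
V2 = sqrt(mu/r2) = 3302.64 m/s
dV2 = V2*(1 - sqrt(2*r1/(r1+r2))) = 1469.19 m/s
Total dV = 3796 m/s

3796 m/s


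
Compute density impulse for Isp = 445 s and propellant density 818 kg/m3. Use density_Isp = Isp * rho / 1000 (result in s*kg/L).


rho*Isp = 445 * 818 / 1000 = 364 s*kg/L

364 s*kg/L


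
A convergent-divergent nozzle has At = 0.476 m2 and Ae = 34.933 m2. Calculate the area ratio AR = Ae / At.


AR = 34.933 / 0.476 = 73.4

73.4


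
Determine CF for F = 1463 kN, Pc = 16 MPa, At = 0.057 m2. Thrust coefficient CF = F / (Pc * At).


CF = 1463000 / (16e6 * 0.057) = 1.6

1.6


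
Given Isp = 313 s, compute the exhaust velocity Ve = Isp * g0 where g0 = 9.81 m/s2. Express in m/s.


Ve = Isp * g0 = 313 * 9.81 = 3070.5 m/s

3070.5 m/s


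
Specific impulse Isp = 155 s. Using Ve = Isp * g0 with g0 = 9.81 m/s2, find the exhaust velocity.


Ve = Isp * g0 = 155 * 9.81 = 1520.6 m/s

1520.6 m/s


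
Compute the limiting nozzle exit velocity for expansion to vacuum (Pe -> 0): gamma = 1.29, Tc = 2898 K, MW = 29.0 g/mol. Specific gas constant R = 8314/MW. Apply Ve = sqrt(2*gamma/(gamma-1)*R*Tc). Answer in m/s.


R = 8314 / 29.0 = 286.69 J/(kg.K)
Ve = sqrt(2 * 1.29 / (1.29 - 1) * 286.69 * 2898) = 2719 m/s

2719 m/s


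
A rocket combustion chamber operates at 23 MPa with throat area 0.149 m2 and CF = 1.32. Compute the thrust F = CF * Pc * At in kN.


F = 1.32 * 23e6 * 0.149 = 4.5236e+06 N = 4523.6 kN

4523.6 kN


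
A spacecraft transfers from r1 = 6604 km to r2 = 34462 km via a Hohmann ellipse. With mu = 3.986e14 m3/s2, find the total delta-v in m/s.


V1 = sqrt(mu/r1) = 7769.0 m/s
dV1 = V1*(sqrt(2*r2/(r1+r2)) - 1) = 2295.89 m/s
V2 = sqrt(mu/r2) = 3400.94 m/s
dV2 = V2*(1 - sqrt(2*r1/(r1+r2))) = 1472.19 m/s
Total dV = 3768 m/s

3768 m/s


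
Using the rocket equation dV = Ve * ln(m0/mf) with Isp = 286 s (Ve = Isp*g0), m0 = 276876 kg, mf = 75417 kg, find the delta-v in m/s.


Ve = 286 * 9.81 = 2805.66 m/s
dV = 2805.66 * ln(276876/75417) = 3649 m/s

3649 m/s


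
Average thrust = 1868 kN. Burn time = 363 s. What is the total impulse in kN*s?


It = 1868 * 363 = 678084 kN*s

678084 kN*s


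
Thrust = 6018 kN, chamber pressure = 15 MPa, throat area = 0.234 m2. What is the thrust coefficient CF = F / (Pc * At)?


CF = 6018000 / (15e6 * 0.234) = 1.71

1.71


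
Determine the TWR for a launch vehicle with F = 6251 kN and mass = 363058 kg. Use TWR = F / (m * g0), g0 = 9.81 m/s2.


TWR = 6251000 / (363058 * 9.81) = 1.76

1.76


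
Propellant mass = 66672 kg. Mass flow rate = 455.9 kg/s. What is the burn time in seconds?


tb = 66672 / 455.9 = 146.2 s

146.2 s


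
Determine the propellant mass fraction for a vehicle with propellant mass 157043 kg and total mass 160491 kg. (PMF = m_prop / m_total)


PMF = 157043 / 160491 = 0.979

0.979


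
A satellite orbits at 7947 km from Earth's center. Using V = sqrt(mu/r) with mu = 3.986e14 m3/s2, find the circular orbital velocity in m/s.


V = sqrt(3.986e14 / 7947000) = 7082 m/s

7082 m/s


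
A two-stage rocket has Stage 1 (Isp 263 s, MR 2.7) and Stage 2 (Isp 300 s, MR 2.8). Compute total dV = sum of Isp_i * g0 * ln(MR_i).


dV1 = 263 * 9.81 * ln(2.7) = 2562.6 m/s
dV2 = 300 * 9.81 * ln(2.8) = 3030.2 m/s
Total dV = 2562.6 + 3030.2 = 5592.8 m/s ~ 5593 m/s

5593 m/s


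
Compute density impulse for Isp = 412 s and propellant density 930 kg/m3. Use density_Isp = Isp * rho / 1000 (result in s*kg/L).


rho*Isp = 412 * 930 / 1000 = 383 s*kg/L

383 s*kg/L


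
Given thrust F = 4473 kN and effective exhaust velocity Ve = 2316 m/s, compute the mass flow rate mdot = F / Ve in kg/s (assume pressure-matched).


mdot = F / Ve = 4473000 / 2316 = 1931.3 kg/s

1931.3 kg/s


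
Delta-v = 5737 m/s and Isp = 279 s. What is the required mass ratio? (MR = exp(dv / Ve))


Ve = 279 * 9.81 = 2736.99 m/s
MR = exp(5737 / 2736.99) = 8.134

8.134


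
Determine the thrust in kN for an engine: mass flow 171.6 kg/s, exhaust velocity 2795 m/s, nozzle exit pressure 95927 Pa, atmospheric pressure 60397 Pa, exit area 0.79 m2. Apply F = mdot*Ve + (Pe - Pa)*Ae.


F = 171.6 * 2795 + (95927 - 60397) * 0.79 = 507691.0 N = 507.7 kN

507.7 kN


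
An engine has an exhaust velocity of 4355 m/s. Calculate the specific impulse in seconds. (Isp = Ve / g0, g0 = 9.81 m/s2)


Isp = Ve / g0 = 4355 / 9.81 = 443.9 s

443.9 s


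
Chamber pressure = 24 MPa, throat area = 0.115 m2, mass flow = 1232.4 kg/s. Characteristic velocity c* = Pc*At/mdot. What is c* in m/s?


c* = 24e6 * 0.115 / 1232.4 = 2240 m/s

2240 m/s


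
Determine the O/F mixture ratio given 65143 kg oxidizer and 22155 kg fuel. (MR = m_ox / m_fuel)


MR = 65143 / 22155 = 2.94

2.94


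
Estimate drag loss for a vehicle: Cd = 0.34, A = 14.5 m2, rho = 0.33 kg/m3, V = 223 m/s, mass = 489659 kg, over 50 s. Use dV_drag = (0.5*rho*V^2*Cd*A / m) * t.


D = 0.5 * 0.33 * 223^2 * 0.34 * 14.5 = 40452.06 N
a = 40452.06 / 489659 = 0.0826 m/s2
dV = 0.0826 * 50 = 4.1 m/s

4.1 m/s


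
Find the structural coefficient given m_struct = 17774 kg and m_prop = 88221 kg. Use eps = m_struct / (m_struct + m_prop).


eps = 17774 / (17774 + 88221) = 0.1677

0.1677


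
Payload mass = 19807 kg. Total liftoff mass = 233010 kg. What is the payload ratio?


PR = 19807 / 233010 = 0.085

0.085


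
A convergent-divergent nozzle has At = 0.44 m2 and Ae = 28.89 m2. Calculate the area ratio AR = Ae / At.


AR = 28.89 / 0.44 = 65.7

65.7


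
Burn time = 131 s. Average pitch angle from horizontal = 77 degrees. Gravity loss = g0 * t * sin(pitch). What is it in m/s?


GL = 9.81 * 131 * sin(77 deg) = 1252 m/s

1252 m/s


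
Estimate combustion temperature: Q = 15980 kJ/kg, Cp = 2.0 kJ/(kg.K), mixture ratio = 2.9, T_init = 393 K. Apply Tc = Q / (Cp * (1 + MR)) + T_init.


Tc = 15980 / (2.0 * (1 + 2.9)) + 393 = 2442 K

2442 K


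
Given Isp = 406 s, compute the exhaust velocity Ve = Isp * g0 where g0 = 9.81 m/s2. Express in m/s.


Ve = Isp * g0 = 406 * 9.81 = 3982.9 m/s

3982.9 m/s


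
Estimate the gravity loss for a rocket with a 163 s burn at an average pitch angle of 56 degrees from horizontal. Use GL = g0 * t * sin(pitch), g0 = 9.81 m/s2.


GL = 9.81 * 163 * sin(56 deg) = 1326 m/s

1326 m/s


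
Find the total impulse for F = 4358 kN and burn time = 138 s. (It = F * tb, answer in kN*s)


It = 4358 * 138 = 601404 kN*s

601404 kN*s


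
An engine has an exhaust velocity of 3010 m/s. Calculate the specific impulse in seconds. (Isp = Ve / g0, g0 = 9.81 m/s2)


Isp = Ve / g0 = 3010 / 9.81 = 306.8 s

306.8 s


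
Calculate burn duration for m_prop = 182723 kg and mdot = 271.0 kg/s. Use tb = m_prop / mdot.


tb = 182723 / 271.0 = 674.3 s

674.3 s


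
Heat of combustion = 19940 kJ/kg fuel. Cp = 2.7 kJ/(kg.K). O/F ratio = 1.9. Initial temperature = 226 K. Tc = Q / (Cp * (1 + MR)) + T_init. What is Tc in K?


Tc = 19940 / (2.7 * (1 + 1.9)) + 226 = 2773 K

2773 K


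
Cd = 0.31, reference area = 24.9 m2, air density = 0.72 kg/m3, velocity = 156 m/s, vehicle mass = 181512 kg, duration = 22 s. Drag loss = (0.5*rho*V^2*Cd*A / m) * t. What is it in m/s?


D = 0.5 * 0.72 * 156^2 * 0.31 * 24.9 = 67625.85 N
a = 67625.85 / 181512 = 0.3726 m/s2
dV = 0.3726 * 22 = 8.2 m/s

8.2 m/s


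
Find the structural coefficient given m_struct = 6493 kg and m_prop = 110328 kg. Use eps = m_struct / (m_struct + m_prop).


eps = 6493 / (6493 + 110328) = 0.0556

0.0556


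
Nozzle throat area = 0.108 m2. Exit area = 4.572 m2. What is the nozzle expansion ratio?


AR = 4.572 / 0.108 = 42.3

42.3


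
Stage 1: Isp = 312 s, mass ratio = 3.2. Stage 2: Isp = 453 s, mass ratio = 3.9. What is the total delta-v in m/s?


dV1 = 312 * 9.81 * ln(3.2) = 3560.1 m/s
dV2 = 453 * 9.81 * ln(3.9) = 6048.1 m/s
Total dV = 3560.1 + 6048.1 = 9608.2 m/s ~ 9608 m/s

9608 m/s


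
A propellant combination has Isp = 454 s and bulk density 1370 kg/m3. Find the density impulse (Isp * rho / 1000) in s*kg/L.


rho*Isp = 454 * 1370 / 1000 = 622 s*kg/L

622 s*kg/L


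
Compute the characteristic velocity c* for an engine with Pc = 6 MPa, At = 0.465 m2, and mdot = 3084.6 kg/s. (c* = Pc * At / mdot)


c* = 6e6 * 0.465 / 3084.6 = 904 m/s

904 m/s


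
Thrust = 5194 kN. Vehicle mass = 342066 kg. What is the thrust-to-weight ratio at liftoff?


TWR = 5194000 / (342066 * 9.81) = 1.55

1.55


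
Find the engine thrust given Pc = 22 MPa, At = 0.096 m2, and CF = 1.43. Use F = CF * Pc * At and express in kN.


F = 1.43 * 22e6 * 0.096 = 3.0202e+06 N = 3020.2 kN

3020.2 kN


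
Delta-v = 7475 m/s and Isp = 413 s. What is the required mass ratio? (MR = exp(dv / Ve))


Ve = 413 * 9.81 = 4051.53 m/s
MR = exp(7475 / 4051.53) = 6.328

6.328


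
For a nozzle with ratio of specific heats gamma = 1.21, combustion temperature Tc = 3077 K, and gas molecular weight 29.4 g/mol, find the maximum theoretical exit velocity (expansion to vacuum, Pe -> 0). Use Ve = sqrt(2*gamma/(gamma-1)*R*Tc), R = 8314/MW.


R = 8314 / 29.4 = 282.79 J/(kg.K)
Ve = sqrt(2 * 1.21 / (1.21 - 1) * 282.79 * 3077) = 3167 m/s

3167 m/s


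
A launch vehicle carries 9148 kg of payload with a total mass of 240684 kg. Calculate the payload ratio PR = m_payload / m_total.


PR = 9148 / 240684 = 0.038

0.038


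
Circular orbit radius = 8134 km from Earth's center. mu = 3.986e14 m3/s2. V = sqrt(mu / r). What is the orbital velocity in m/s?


V = sqrt(3.986e14 / 8134000) = 7000 m/s

7000 m/s


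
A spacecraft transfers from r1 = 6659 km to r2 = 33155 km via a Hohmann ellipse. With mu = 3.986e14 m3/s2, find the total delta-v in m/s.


V1 = sqrt(mu/r1) = 7736.85 m/s
dV1 = V1*(sqrt(2*r2/(r1+r2)) - 1) = 2247.87 m/s
V2 = sqrt(mu/r2) = 3467.32 m/s
dV2 = V2*(1 - sqrt(2*r1/(r1+r2))) = 1461.95 m/s
Total dV = 3710 m/s

3710 m/s


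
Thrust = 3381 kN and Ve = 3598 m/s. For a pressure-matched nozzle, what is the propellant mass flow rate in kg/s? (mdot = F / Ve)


mdot = F / Ve = 3381000 / 3598 = 939.7 kg/s

939.7 kg/s


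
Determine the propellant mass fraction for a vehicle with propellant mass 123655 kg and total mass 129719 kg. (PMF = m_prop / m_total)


PMF = 123655 / 129719 = 0.953

0.953


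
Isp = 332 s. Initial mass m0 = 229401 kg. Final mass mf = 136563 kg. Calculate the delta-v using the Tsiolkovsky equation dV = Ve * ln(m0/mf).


Ve = 332 * 9.81 = 3256.92 m/s
dV = 3256.92 * ln(229401/136563) = 1689 m/s

1689 m/s


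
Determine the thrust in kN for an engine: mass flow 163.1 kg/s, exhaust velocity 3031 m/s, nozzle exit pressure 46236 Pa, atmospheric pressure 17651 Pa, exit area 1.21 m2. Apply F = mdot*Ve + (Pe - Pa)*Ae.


F = 163.1 * 3031 + (46236 - 17651) * 1.21 = 528944.0 N = 528.9 kN

528.9 kN


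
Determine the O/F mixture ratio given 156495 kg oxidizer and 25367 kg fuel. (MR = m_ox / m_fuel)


MR = 156495 / 25367 = 6.17

6.17


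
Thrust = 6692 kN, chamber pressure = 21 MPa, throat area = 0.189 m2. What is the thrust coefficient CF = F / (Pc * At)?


CF = 6692000 / (21e6 * 0.189) = 1.69

1.69


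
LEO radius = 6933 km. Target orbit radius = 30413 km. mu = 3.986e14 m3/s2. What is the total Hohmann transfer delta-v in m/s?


V1 = sqrt(mu/r1) = 7582.42 m/s
dV1 = V1*(sqrt(2*r2/(r1+r2)) - 1) = 2094.35 m/s
V2 = sqrt(mu/r2) = 3620.25 m/s
dV2 = V2*(1 - sqrt(2*r1/(r1+r2))) = 1414.32 m/s
Total dV = 3509 m/s

3509 m/s


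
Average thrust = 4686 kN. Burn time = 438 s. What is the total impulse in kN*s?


It = 4686 * 438 = 2052468 kN*s

2052468 kN*s


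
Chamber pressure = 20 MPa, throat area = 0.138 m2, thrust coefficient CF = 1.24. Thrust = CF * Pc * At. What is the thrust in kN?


F = 1.24 * 20e6 * 0.138 = 3.4224e+06 N = 3422.4 kN

3422.4 kN


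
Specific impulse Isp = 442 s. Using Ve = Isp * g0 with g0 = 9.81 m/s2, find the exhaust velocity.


Ve = Isp * g0 = 442 * 9.81 = 4336.0 m/s

4336.0 m/s


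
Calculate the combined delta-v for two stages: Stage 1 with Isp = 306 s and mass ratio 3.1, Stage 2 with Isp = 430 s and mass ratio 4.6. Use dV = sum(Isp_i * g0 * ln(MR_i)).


dV1 = 306 * 9.81 * ln(3.1) = 3396.3 m/s
dV2 = 430 * 9.81 * ln(4.6) = 6437.4 m/s
Total dV = 3396.3 + 6437.4 = 9833.7 m/s ~ 9834 m/s

9834 m/s


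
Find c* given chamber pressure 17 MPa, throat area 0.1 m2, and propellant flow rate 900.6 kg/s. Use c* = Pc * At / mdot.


c* = 17e6 * 0.1 / 900.6 = 1888 m/s

1888 m/s


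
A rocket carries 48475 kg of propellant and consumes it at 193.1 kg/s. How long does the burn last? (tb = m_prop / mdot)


tb = 48475 / 193.1 = 251.0 s

251.0 s


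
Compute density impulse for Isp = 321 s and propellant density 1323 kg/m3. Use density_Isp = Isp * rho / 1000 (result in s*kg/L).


rho*Isp = 321 * 1323 / 1000 = 425 s*kg/L

425 s*kg/L


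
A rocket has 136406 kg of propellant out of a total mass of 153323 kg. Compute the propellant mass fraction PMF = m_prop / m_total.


PMF = 136406 / 153323 = 0.89

0.89


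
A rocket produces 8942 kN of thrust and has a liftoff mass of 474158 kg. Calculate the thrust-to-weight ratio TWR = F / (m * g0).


TWR = 8942000 / (474158 * 9.81) = 1.92

1.92


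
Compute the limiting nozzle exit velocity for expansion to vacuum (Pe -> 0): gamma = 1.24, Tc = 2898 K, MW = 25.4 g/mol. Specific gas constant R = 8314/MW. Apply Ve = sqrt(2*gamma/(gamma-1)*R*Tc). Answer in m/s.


R = 8314 / 25.4 = 327.32 J/(kg.K)
Ve = sqrt(2 * 1.24 / (1.24 - 1) * 327.32 * 2898) = 3131 m/s

3131 m/s


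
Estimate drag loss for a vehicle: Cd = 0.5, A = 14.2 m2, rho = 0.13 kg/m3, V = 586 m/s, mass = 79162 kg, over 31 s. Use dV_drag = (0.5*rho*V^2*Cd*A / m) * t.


D = 0.5 * 0.13 * 586^2 * 0.5 * 14.2 = 158477.25 N
a = 158477.25 / 79162 = 2.0019 m/s2
dV = 2.0019 * 31 = 62.1 m/s

62.1 m/s


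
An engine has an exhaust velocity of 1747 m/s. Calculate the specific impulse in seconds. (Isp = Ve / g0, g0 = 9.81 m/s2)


Isp = Ve / g0 = 1747 / 9.81 = 178.1 s

178.1 s


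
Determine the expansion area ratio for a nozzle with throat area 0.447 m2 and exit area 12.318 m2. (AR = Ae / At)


AR = 12.318 / 0.447 = 27.6

27.6


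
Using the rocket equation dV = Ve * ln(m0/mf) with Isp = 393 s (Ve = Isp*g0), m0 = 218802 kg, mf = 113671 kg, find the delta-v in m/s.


Ve = 393 * 9.81 = 3855.33 m/s
dV = 3855.33 * ln(218802/113671) = 2525 m/s

2525 m/s


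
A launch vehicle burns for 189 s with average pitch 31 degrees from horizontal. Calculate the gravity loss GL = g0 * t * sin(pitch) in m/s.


GL = 9.81 * 189 * sin(31 deg) = 955 m/s

955 m/s


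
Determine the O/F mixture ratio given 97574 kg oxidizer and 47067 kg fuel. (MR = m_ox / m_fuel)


MR = 97574 / 47067 = 2.07

2.07


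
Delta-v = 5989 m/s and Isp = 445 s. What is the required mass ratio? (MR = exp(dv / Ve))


Ve = 445 * 9.81 = 4365.45 m/s
MR = exp(5989 / 4365.45) = 3.943

3.943


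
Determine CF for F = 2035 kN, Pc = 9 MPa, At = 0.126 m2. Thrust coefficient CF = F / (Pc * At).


CF = 2035000 / (9e6 * 0.126) = 1.79

1.79


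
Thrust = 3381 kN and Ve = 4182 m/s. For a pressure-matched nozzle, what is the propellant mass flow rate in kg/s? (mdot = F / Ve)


mdot = F / Ve = 3381000 / 4182 = 808.5 kg/s

808.5 kg/s


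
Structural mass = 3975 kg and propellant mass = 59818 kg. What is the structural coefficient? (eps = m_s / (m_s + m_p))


eps = 3975 / (3975 + 59818) = 0.0623

0.0623


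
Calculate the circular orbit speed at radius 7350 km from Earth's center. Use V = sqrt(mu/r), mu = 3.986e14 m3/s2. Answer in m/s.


V = sqrt(3.986e14 / 7350000) = 7364 m/s

7364 m/s


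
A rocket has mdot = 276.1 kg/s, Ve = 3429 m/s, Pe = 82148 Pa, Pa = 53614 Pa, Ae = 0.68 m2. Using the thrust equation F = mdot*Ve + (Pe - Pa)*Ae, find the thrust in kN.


F = 276.1 * 3429 + (82148 - 53614) * 0.68 = 966150.0 N = 966.1 kN

966.1 kN


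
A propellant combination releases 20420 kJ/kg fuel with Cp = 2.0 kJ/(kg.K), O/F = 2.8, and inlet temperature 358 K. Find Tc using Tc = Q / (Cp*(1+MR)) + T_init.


Tc = 20420 / (2.0 * (1 + 2.8)) + 358 = 3045 K

3045 K


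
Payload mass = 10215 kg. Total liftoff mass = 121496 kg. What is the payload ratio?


PR = 10215 / 121496 = 0.0841

0.0841


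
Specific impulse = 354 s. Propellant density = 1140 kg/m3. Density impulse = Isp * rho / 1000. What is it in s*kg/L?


rho*Isp = 354 * 1140 / 1000 = 404 s*kg/L

404 s*kg/L


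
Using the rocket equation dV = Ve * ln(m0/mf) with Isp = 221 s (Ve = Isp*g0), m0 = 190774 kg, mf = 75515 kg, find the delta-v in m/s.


Ve = 221 * 9.81 = 2168.01 m/s
dV = 2168.01 * ln(190774/75515) = 2009 m/s

2009 m/s


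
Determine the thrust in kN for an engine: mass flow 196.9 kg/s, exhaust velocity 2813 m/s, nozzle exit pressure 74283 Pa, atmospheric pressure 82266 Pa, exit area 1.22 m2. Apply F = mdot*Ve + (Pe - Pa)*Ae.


F = 196.9 * 2813 + (74283 - 82266) * 1.22 = 544140.0 N = 544.1 kN

544.1 kN


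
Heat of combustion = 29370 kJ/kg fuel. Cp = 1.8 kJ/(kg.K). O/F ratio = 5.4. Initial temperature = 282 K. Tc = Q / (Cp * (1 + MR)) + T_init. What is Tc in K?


Tc = 29370 / (1.8 * (1 + 5.4)) + 282 = 2831 K

2831 K


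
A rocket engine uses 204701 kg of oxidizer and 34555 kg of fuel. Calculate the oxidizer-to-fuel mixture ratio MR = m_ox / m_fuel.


MR = 204701 / 34555 = 5.92

5.92


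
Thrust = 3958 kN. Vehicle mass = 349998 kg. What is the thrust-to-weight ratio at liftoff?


TWR = 3958000 / (349998 * 9.81) = 1.15

1.15


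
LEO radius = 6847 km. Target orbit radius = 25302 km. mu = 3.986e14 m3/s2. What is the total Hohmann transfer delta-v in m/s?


V1 = sqrt(mu/r1) = 7629.89 m/s
dV1 = V1*(sqrt(2*r2/(r1+r2)) - 1) = 1942.65 m/s
V2 = sqrt(mu/r2) = 3969.09 m/s
dV2 = V2*(1 - sqrt(2*r1/(r1+r2))) = 1378.66 m/s
Total dV = 3321 m/s

3321 m/s


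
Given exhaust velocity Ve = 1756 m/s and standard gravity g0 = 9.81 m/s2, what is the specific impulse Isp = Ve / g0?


Isp = Ve / g0 = 1756 / 9.81 = 179.0 s

179.0 s


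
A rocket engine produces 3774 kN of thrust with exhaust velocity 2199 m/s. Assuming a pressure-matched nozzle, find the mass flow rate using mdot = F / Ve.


mdot = F / Ve = 3774000 / 2199 = 1716.2 kg/s

1716.2 kg/s


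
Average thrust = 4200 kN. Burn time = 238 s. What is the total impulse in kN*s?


It = 4200 * 238 = 999600 kN*s

999600 kN*s


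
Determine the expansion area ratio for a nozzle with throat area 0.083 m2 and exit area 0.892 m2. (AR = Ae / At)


AR = 0.892 / 0.083 = 10.7

10.7


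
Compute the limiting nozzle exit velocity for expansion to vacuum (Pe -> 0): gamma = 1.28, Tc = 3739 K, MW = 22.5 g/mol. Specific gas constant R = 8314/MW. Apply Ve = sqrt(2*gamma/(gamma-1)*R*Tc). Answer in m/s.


R = 8314 / 22.5 = 369.51 J/(kg.K)
Ve = sqrt(2 * 1.28 / (1.28 - 1) * 369.51 * 3739) = 3554 m/s

3554 m/s


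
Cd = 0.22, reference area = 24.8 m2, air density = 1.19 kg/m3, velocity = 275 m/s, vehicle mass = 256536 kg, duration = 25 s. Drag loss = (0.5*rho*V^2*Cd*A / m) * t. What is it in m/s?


D = 0.5 * 1.19 * 275^2 * 0.22 * 24.8 = 245502.95 N
a = 245502.95 / 256536 = 0.957 m/s2
dV = 0.957 * 25 = 23.9 m/s

23.9 m/s


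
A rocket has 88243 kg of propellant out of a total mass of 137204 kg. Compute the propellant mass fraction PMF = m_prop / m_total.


PMF = 88243 / 137204 = 0.643

0.643


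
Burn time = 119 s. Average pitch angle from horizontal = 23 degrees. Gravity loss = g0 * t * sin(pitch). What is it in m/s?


GL = 9.81 * 119 * sin(23 deg) = 456 m/s

456 m/s
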